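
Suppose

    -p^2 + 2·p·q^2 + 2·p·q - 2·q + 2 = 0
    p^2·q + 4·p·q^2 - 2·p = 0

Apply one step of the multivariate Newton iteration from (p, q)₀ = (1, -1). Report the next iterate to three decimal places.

(2.214, -0.857)

At (1, -1): F = (3.000, 1.000).
Jacobian J = [[-2·p + 2·q^2 + 2·q, 4·p·q + 2·p - 2], [2·p·q + 4·q^2 - 2, p^2 + 8·p·q]].
At the point, J = [[-2.000, -4.000], [0.000, -7.000]] (det J = 14.000).
Solving J·Δ = −F gives Δ = (1.214, 0.143).
Then the next iterate is (p, q)₁ = (2.214, -0.857).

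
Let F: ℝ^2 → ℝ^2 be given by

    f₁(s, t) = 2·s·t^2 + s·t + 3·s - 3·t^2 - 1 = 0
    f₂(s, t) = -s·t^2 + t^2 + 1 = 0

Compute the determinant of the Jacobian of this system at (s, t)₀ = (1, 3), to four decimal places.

J = [[2·t^2 + t + 3, 4·s·t + s - 6·t], [-t^2, -2·s·t + 2·t]].
At the point, J = [[24.0000, -5.0000], [-9.0000, 0.0000]].
det J = -45.0000.

-45.0000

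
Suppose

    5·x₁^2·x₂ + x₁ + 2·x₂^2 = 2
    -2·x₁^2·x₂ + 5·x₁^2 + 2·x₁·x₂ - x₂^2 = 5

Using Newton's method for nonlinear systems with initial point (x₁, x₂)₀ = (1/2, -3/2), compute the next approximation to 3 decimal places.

(28.625, -39.750)

At (1/2, -3/2): F = (1.125, -6.750).
Jacobian J = [[10·x₁·x₂ + 1, 5·x₁^2 + 4·x₂], [-4·x₁·x₂ + 10·x₁ + 2·x₂, -2·x₁^2 + 2·x₁ - 2·x₂]].
At the point, J = [[-6.500, -4.750], [5.000, 3.500]] (det J = 1.000).
Solving J·Δ = −F gives Δ = (28.125, -38.250).
Then the next iterate is (x₁, x₂)₁ = (28.625, -39.750).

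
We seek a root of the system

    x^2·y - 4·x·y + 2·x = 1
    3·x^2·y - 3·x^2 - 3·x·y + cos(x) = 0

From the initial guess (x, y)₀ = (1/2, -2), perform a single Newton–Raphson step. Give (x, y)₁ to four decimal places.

At (1/2, -2): F = (3.5000, 1.627583).
Jacobian J = [[2·x·y - 4·y + 2, x^2 - 4·x], [6·x·y - 6·x - 3·y - sin(x), 3·x^2 - 3·x]].
At the point, J = [[8.0000, -1.7500], [-3.479426, -0.7500]] (det J = -12.088995).
Solving J·Δ = −F gives Δ = (0.0185, 2.0844).
Then the next iterate is (x, y)₁ = (0.5185, 0.0844).

(0.5185, 0.0844)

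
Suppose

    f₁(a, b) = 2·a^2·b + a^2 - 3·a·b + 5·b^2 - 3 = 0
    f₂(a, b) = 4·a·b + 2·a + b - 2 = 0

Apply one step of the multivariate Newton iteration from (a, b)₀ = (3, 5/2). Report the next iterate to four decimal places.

(-9.3800, 11.1200)

At (3, 5/2): F = (59.7500, 36.5000).
Jacobian J = [[4·a·b + 2·a - 3·b, 2·a^2 - 3·a + 10·b], [4·b + 2, 4·a + 1]].
At the point, J = [[28.5000, 34.0000], [12.0000, 13.0000]] (det J = -37.5000).
Solving J·Δ = −F gives Δ = (-12.3800, 8.6200).
Then the next iterate is (a, b)₁ = (-9.3800, 11.1200).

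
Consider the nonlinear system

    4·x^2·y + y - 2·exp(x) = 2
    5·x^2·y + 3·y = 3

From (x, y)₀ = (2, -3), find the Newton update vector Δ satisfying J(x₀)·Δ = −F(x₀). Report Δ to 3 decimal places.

At (2, -3): F = (-67.77811, -72.000).
Jacobian J = [[8·x·y - 2·exp(x), 4·x^2 + 1], [10·x·y, 5·x^2 + 3]].
At the point, J = [[-62.77811, 17.000], [-60.000, 23.000]] (det J = -423.89658).
Solving J·Δ = −F gives Δ = (-0.790, 1.069).

(-0.790, 1.069)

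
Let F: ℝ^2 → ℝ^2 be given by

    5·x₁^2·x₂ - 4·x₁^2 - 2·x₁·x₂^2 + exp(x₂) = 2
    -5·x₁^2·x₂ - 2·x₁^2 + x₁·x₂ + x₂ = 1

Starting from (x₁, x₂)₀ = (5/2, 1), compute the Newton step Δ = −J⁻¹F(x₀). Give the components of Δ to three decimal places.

(-1.277, 0.078)

At (5/2, 1): F = (1.96828, -41.250).
Jacobian J = [[10·x₁·x₂ - 8·x₁ - 2·x₂^2, 5·x₁^2 - 4·x₁·x₂ + exp(x₂)], [-10·x₁·x₂ - 4·x₁ + x₂, -5·x₁^2 + x₁ + 1]].
At the point, J = [[3.000, 23.96828], [-34.000, -27.750]] (det J = 731.67158).
Solving J·Δ = −F gives Δ = (-1.277, 0.078).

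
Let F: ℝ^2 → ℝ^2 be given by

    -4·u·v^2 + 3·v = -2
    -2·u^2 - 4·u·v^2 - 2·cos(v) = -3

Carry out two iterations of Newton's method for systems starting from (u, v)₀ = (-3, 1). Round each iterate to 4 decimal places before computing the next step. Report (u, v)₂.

At (-3, 1): F = (17.0000, -4.080605).
Jacobian J = [[-4·v^2, -8·u·v + 3], [-4·u - 4·v^2, -8·u·v + 2·sin(v)]].
At the point, J = [[-4.0000, 27.0000], [8.0000, 25.682942]] (det J = -318.731768).
Solving J·Δ = −F gives Δ = (1.7155, -0.3755).
Then the next iterate is (u, v)₁ = (-1.2845, 0.6245).
Round to (-1.2845, 0.6245) and repeat: F = (5.877321, 0.081430), J = [[-1.560001, 9.417362], [3.577999, 7.586745]].
Δ = (0.9625, -0.4647), so (u, v)₂ = (-0.3220, 0.1598).

(-0.3220, 0.1598)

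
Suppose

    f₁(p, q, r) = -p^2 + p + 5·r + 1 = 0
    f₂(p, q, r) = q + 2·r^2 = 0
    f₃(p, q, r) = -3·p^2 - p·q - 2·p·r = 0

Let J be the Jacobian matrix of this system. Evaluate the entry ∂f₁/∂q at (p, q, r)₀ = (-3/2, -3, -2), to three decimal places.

∂f₁/∂q = 0.
At (-3/2, -3, -2) this is 0.000.

0.000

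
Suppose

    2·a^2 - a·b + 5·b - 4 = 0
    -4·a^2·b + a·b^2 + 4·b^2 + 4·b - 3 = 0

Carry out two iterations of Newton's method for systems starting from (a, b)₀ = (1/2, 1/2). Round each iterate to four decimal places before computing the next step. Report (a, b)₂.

At (1/2, 1/2): F = (-1.2500, -0.3750).
Jacobian J = [[4·a - b, -a + 5], [-8·a·b + b^2, -4·a^2 + 2·a·b + 8·b + 4]].
At the point, J = [[1.5000, 4.5000], [-1.7500, 7.5000]] (det J = 19.1250).
Solving J·Δ = −F gives Δ = (0.4020, 0.1438).
Then the next iterate is (a, b)₁ = (0.9020, 0.6438).
Round to (0.9020, 0.6438) and repeat: F = (0.265500, -0.488220), J = [[2.9642, 4.0980], [-4.231182, 7.057399]].
Δ = (-0.1013, 0.0085), so (a, b)₂ = (0.8007, 0.6523).

(0.8007, 0.6523)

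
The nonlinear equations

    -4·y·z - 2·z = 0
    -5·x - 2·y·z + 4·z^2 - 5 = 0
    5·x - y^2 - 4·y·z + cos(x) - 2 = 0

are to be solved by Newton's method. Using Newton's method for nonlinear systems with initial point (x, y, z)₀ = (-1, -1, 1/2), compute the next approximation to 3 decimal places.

At (-1, -1, 1/2): F = (1.000, 2.000, -5.45970).
Jacobian J = [[0, -4·z, -4·y - 2], [-5, -2·z, -2·y + 8·z], [-sin(x) + 5, -2·y - 4·z, -4·y]].
At the point, J = [[0.000, -2.000, 2.000], [-5.000, -1.000, 6.000], [5.84147, 0.000, 4.000]] (det J = -98.41471).
Solving J·Δ = −F gives Δ = (0.677, 0.877, 0.377).
Then the next iterate is (x, y, z)₁ = (-0.323, -0.123, 0.877).

(-0.323, -0.123, 0.877)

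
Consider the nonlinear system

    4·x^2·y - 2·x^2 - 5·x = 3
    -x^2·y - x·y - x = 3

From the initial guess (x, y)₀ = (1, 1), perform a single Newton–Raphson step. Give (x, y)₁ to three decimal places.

(-1.000, 2.000)

At (1, 1): F = (-6.000, -6.000).
Jacobian J = [[8·x·y - 4·x - 5, 4·x^2], [-2·x·y - y - 1, -x^2 - x]].
At the point, J = [[-1.000, 4.000], [-4.000, -2.000]] (det J = 18.000).
Solving J·Δ = −F gives Δ = (-2.000, 1.000).
Then the next iterate is (x, y)₁ = (-1.000, 2.000).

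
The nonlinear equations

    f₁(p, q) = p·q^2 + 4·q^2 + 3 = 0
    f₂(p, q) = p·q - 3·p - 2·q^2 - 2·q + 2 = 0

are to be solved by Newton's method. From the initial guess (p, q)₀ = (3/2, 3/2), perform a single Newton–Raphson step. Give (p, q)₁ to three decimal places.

(-1.259, 0.944)

At (3/2, 3/2): F = (15.375, -7.750).
Jacobian J = [[q^2, 2·p·q + 8·q], [q - 3, p - 4·q - 2]].
At the point, J = [[2.250, 16.500], [-1.500, -6.500]] (det J = 10.125).
Solving J·Δ = −F gives Δ = (-2.759, -0.556).
Then the next iterate is (p, q)₁ = (-1.259, 0.944).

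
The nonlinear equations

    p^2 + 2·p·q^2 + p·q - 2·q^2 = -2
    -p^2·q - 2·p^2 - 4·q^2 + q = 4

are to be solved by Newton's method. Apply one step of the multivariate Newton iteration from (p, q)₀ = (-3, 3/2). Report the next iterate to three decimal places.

At (-3, 3/2): F = (-11.500, -43.000).
Jacobian J = [[2·p + 2·q^2 + q, 4·p·q + p - 4·q], [-2·p·q - 4·p, -p^2 - 8·q + 1]].
At the point, J = [[0.000, -27.000], [21.000, -20.000]] (det J = 567.000).
Solving J·Δ = −F gives Δ = (1.642, -0.426).
Then the next iterate is (p, q)₁ = (-1.358, 1.074).

(-1.358, 1.074)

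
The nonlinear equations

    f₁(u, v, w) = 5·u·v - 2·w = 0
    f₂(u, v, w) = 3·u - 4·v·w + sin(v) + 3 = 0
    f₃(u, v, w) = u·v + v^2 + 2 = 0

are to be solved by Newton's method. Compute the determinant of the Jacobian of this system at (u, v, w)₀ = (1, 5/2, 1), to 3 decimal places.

564.994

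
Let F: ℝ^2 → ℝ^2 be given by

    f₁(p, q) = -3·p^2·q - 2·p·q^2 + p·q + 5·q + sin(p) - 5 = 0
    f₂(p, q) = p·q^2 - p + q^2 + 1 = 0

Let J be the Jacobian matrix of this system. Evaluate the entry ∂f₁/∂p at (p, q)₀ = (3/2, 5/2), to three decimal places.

-32.429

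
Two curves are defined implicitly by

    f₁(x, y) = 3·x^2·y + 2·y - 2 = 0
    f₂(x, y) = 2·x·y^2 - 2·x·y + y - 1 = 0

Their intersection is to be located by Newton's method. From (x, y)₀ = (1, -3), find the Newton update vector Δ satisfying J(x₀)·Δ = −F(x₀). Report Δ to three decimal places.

At (1, -3): F = (-17.000, 20.000).
Jacobian J = [[6·x·y, 3·x^2 + 2], [2·y^2 - 2·y, 4·x·y - 2·x + 1]].
At the point, J = [[-18.000, 5.000], [24.000, -13.000]] (det J = 114.000).
Solving J·Δ = −F gives Δ = (-1.061, -0.421).

(-1.061, -0.421)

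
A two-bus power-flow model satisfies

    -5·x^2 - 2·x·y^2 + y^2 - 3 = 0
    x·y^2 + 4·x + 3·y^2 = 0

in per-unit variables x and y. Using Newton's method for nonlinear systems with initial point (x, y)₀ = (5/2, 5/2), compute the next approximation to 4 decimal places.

(1.6021, 1.2210)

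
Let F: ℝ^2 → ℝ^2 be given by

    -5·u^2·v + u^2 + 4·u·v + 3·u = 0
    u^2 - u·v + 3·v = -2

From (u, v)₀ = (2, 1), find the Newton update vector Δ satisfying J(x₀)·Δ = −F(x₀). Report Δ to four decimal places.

(-3.0370, 2.1111)

At (2, 1): F = (-2.0000, 7.0000).
Jacobian J = [[-10·u·v + 2·u + 4·v + 3, -5·u^2 + 4·u], [2·u - v, -u + 3]].
At the point, J = [[-9.0000, -12.0000], [3.0000, 1.0000]] (det J = 27.0000).
Solving J·Δ = −F gives Δ = (-3.0370, 2.1111).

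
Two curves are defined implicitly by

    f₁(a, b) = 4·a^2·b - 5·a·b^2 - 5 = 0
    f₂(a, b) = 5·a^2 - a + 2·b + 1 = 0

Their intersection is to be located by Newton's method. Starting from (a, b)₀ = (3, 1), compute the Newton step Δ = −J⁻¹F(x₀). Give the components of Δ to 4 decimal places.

(-1.7500, 2.8750)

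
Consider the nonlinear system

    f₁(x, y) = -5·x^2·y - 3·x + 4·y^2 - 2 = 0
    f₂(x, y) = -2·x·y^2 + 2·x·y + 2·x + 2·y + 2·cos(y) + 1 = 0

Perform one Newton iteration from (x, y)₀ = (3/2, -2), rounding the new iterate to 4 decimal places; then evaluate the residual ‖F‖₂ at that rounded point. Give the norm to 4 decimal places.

At (3/2, -2): F = (32.0000, -18.832294).
Jacobian J = [[-10·x·y - 3, -5·x^2 + 8·y], [-2·y^2 + 2·y + 2, -4·x·y + 2·x - 2·sin(y) + 2]].
At the point, J = [[27.0000, -27.2500], [-10.0000, 18.818595]] (det J = 235.602061).
Solving J·Δ = −F gives Δ = (-0.3778, 0.8000).
Then the next iterate is (x, y)₁ = (1.1222, -1.2000).
Re-evaluating at (1.1222, -1.2000): F = (7.949397, -4.356100), so ‖F‖₂ = 9.0647.

9.0647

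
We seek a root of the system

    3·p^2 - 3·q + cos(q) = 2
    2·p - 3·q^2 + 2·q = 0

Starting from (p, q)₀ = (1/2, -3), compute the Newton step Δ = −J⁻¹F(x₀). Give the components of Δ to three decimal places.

(-0.665, 1.667)

At (1/2, -3): F = (6.76001, -32.000).
Jacobian J = [[6·p, -sin(q) - 3], [2, -6·q + 2]].
At the point, J = [[3.000, -2.85888], [2.000, 20.000]] (det J = 65.71776).
Solving J·Δ = −F gives Δ = (-0.665, 1.667).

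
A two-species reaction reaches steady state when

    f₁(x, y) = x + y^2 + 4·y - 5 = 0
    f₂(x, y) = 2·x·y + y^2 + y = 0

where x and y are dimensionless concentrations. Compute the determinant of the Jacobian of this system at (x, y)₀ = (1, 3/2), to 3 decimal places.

J = [[1, 2·y + 4], [2·y, 2·x + 2·y + 1]].
At the point, J = [[1.000, 7.000], [3.000, 6.000]].
det J = -15.000.

-15.000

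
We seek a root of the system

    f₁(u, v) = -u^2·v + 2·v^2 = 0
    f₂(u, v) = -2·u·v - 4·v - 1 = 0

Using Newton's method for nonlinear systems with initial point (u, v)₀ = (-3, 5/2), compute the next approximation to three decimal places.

At (-3, 5/2): F = (-10.000, 4.000).
Jacobian J = [[-2·u·v, -u^2 + 4·v], [-2·v, -2·u - 4]].
At the point, J = [[15.000, 1.000], [-5.000, 2.000]] (det J = 35.000).
Solving J·Δ = −F gives Δ = (0.686, -0.286).
Then the next iterate is (u, v)₁ = (-2.314, 2.214).

(-2.314, 2.214)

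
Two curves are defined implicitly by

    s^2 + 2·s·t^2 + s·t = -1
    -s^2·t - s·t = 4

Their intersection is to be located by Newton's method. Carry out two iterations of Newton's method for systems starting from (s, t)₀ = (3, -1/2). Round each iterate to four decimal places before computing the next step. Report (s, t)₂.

At (3, -1/2): F = (10.0000, 2.0000).
Jacobian J = [[2·s + 2·t^2 + t, 4·s·t + s], [-2·s·t - t, -s^2 - s]].
At the point, J = [[6.0000, -3.0000], [3.5000, -12.0000]] (det J = -61.5000).
Solving J·Δ = −F gives Δ = (-1.8537, -0.3740).
Then the next iterate is (s, t)₁ = (1.1463, -0.8740).
Round to (1.1463, -0.8740) and repeat: F = (3.063400, -1.849695), J = [[2.946352, -2.861165], [2.877732, -2.460304]].
Δ = (13.0279, 14.4865), so (s, t)₂ = (14.1742, 13.6125).

(14.1742, 13.6125)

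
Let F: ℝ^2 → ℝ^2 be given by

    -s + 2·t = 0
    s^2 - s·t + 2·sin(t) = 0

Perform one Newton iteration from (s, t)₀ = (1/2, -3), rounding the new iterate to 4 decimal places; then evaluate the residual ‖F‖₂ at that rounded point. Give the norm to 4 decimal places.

6.1559

At (1/2, -3): F = (-6.5000, 1.467760).
Jacobian J = [[-1, 2], [2·s - t, -s + 2·cos(t)]].
At the point, J = [[-1.0000, 2.0000], [4.0000, -2.479985]] (det J = -5.520015).
Solving J·Δ = −F gives Δ = (2.3885, 4.4442).
Then the next iterate is (s, t)₁ = (2.8885, 1.4442).
Re-evaluating at (2.8885, 1.4442): F = (-0.0001, 6.155855), so ‖F‖₂ = 6.1559.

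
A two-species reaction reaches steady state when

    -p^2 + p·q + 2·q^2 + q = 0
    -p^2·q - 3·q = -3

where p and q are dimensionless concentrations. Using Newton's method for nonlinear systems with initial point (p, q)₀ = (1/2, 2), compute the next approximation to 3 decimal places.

At (1/2, 2): F = (10.750, -3.500).
Jacobian J = [[-2·p + q, p + 4·q + 1], [-2·p·q, -p^2 - 3]].
At the point, J = [[1.000, 9.500], [-2.000, -3.250]] (det J = 15.750).
Solving J·Δ = −F gives Δ = (0.107, -1.143).
Then the next iterate is (p, q)₁ = (0.607, 0.857).

(0.607, 0.857)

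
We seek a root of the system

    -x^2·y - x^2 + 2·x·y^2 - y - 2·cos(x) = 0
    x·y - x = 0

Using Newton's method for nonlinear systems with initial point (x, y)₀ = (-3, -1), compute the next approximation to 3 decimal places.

(-5.549, 2.699)

At (-3, -1): F = (-3.02002, 6.000).
Jacobian J = [[-2·x·y - 2·x + 2·y^2 + 2·sin(x), -x^2 + 4·x·y - 1], [y - 1, x]].
At the point, J = [[1.71776, 2.000], [-2.000, -3.000]] (det J = -1.15328).
Solving J·Δ = −F gives Δ = (-2.549, 3.699).
Then the next iterate is (x, y)₁ = (-5.549, 2.699).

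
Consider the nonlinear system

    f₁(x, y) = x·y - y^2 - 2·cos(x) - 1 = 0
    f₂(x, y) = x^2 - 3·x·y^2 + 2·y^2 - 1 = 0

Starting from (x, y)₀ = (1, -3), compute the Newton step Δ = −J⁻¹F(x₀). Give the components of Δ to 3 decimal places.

(0.129, 2.036)

At (1, -3): F = (-14.08060, -9.000).
Jacobian J = [[y + 2·sin(x), x - 2·y], [2·x - 3·y^2, -6·x·y + 4·y]].
At the point, J = [[-1.31706, 7.000], [-25.000, 6.000]] (det J = 167.09765).
Solving J·Δ = −F gives Δ = (0.129, 2.036).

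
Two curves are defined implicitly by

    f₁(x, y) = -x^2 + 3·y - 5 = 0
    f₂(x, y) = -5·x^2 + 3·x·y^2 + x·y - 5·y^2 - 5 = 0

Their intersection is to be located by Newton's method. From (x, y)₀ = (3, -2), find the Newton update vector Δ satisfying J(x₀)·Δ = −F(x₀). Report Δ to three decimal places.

(-2.754, 1.159)

At (3, -2): F = (-20.000, -40.000).
Jacobian J = [[-2·x, 3], [-10·x + 3·y^2 + y, 6·x·y + x - 10·y]].
At the point, J = [[-6.000, 3.000], [-20.000, -13.000]] (det J = 138.000).
Solving J·Δ = −F gives Δ = (-2.754, 1.159).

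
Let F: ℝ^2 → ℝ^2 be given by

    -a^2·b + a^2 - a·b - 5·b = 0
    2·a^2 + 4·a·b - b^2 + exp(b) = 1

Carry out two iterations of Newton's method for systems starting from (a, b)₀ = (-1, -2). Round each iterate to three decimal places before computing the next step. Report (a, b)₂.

At (-1, -2): F = (11.000, 5.13534).
Jacobian J = [[-2·a·b + 2·a - b, -a^2 - a - 5], [4·a + 4·b, 4·a - 2·b + exp(b)]].
At the point, J = [[-4.000, -5.000], [-12.000, 0.13534]] (det J = -60.54134).
Solving J·Δ = −F gives Δ = (0.449, 1.841).
Then the next iterate is (a, b)₁ = (-0.551, -0.159).
Round to (-0.551, -0.159) and repeat: F = (1.05926, 0.78535), J = [[-1.11822, -4.75260], [-2.840, -1.03300]].
Δ = (0.214, 0.173), so (a, b)₂ = (-0.337, 0.014).

(-0.337, 0.014)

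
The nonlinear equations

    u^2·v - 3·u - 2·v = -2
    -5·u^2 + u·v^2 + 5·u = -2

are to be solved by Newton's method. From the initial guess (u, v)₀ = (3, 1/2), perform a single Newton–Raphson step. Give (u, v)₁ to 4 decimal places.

At (3, 1/2): F = (-3.5000, -27.2500).
Jacobian J = [[2·u·v - 3, u^2 - 2], [-10·u + v^2 + 5, 2·u·v]].
At the point, J = [[0.0000, 7.0000], [-24.7500, 3.0000]] (det J = 173.2500).
Solving J·Δ = −F gives Δ = (-1.0404, 0.5000).
Then the next iterate is (u, v)₁ = (1.9596, 1.0000).

(1.9596, 1.0000)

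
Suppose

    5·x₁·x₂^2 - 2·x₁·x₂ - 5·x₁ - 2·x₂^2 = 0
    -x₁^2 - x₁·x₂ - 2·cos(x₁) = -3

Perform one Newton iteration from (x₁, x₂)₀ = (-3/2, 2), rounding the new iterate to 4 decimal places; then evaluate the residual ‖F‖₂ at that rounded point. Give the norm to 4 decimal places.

85.4894

At (-3/2, 2): F = (-24.5000, 3.608526).
Jacobian J = [[5·x₂^2 - 2·x₂ - 5, 10·x₁·x₂ - 2·x₁ - 4·x₂], [-2·x₁ - x₂ + 2·sin(x₁), -x₁]].
At the point, J = [[11.0000, -35.0000], [-0.994990, 1.5000]] (det J = -18.324649).
Solving J·Δ = −F gives Δ = (4.8868, 0.8358).
Then the next iterate is (x₁, x₂)₁ = (3.3868, 2.8358).
Re-evaluating at (3.3868, 2.8358): F = (83.953093, -16.134528), so ‖F‖₂ = 85.4894.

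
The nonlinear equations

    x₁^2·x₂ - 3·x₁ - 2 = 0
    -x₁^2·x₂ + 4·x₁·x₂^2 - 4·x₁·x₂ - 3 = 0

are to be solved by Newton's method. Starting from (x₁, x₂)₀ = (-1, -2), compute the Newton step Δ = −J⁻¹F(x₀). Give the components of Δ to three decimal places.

(6.000, -5.000)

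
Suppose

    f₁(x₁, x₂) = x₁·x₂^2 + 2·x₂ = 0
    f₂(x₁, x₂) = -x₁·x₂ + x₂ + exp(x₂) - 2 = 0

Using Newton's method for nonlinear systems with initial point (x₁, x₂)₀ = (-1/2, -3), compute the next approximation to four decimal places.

At (-1/2, -3): F = (-10.5000, -6.450213).
Jacobian J = [[x₂^2, 2·x₁·x₂ + 2], [-x₂, -x₁ + exp(x₂) + 1]].
At the point, J = [[9.0000, 5.0000], [3.0000, 1.549787]] (det J = -1.051916).
Solving J·Δ = −F gives Δ = (15.1897, -25.2415).
Then the next iterate is (x₁, x₂)₁ = (14.6897, -28.2415).

(14.6897, -28.2415)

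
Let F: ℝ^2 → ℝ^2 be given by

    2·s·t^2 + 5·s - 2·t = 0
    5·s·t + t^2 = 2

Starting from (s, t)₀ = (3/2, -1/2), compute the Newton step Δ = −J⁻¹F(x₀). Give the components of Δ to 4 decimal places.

At (3/2, -1/2): F = (9.2500, -5.5000).
Jacobian J = [[2·t^2 + 5, 4·s·t - 2], [5·t, 5·s + 2·t]].
At the point, J = [[5.5000, -5.0000], [-2.5000, 6.5000]] (det J = 23.2500).
Solving J·Δ = −F gives Δ = (-1.4032, 0.3065).

(-1.4032, 0.3065)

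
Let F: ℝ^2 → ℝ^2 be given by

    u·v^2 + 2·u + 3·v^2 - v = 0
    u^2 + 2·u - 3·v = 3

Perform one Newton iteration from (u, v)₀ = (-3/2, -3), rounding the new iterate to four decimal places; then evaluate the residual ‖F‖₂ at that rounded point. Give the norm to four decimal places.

At (-3/2, -3): F = (13.5000, 5.2500).
Jacobian J = [[v^2 + 2, 2·u·v + 6·v - 1], [2·u + 2, -3]].
At the point, J = [[11.0000, -10.0000], [-1.0000, -3.0000]] (det J = -43.0000).
Solving J·Δ = −F gives Δ = (0.2791, 1.6570).
Then the next iterate is (u, v)₁ = (-1.2209, -1.3430).
Re-evaluating at (-1.2209, -1.3430): F = (2.110072, 0.077797), so ‖F‖₂ = 2.1115.

2.1115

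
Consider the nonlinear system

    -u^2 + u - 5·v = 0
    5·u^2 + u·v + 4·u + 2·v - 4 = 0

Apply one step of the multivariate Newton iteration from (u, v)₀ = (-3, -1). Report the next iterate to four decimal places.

At (-3, -1): F = (-7.0000, 30.0000).
Jacobian J = [[-2·u + 1, -5], [10·u + v + 4, u + 2]].
At the point, J = [[7.0000, -5.0000], [-27.0000, -1.0000]] (det J = -142.0000).
Solving J·Δ = −F gives Δ = (1.1056, 0.1479).
Then the next iterate is (u, v)₁ = (-1.8944, -0.8521).

(-1.8944, -0.8521)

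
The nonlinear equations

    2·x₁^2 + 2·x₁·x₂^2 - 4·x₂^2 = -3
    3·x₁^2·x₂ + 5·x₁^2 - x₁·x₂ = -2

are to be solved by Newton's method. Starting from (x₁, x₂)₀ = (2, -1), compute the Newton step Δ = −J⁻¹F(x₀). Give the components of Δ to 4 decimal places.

(-1.1000, -0.2100)

At (2, -1): F = (11.0000, 12.0000).
Jacobian J = [[4·x₁ + 2·x₂^2, 4·x₁·x₂ - 8·x₂], [6·x₁·x₂ + 10·x₁ - x₂, 3·x₁^2 - x₁]].
At the point, J = [[10.0000, 0.0000], [9.0000, 10.0000]] (det J = 100.0000).
Solving J·Δ = −F gives Δ = (-1.1000, -0.2100).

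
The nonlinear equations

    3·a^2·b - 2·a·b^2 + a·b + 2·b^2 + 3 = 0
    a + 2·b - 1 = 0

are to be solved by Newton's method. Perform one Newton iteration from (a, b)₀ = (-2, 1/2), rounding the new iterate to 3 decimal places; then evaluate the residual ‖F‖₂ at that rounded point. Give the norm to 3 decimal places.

3.769

At (-2, 1/2): F = (9.500, -2.000).
Jacobian J = [[6·a·b - 2·b^2 + b, 3·a^2 - 4·a·b + a + 4·b], [1, 2]].
At the point, J = [[-6.000, 16.000], [1.000, 2.000]] (det J = -28.000).
Solving J·Δ = −F gives Δ = (1.821, 0.089).
Then the next iterate is (a, b)₁ = (-0.179, 0.589).
Re-evaluating at (-0.179, 0.589): F = (3.76923, -0.001), so ‖F‖₂ = 3.769.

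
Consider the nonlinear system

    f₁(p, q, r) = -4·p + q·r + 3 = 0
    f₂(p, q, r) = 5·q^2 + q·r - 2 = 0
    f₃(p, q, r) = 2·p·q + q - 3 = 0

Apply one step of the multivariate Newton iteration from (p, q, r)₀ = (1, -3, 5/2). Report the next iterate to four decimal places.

At (1, -3, 5/2): F = (-8.5000, 35.5000, -12.0000).
Jacobian J = [[-4, r, q], [0, 10·q + r, q], [2·q, 2·p + 1, 0]].
At the point, J = [[-4.0000, 2.5000, -3.0000], [0.0000, -27.5000, -3.0000], [-6.0000, 3.0000, 0.0000]] (det J = 504.0000).
Solving J·Δ = −F gives Δ = (-1.3571, 1.2857, 0.0476).
Then the next iterate is (p, q, r)₁ = (-0.3571, -1.7143, 2.5476).

(-0.3571, -1.7143, 2.5476)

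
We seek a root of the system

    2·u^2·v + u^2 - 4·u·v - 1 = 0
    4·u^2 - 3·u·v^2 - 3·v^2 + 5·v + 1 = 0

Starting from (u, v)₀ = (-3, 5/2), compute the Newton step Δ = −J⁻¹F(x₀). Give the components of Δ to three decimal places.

(0.901, -1.385)

At (-3, 5/2): F = (83.000, 87.000).
Jacobian J = [[4·u·v + 2·u - 4·v, 2·u^2 - 4·u], [8·u - 3·v^2, -6·u·v - 6·v + 5]].
At the point, J = [[-46.000, 30.000], [-42.750, 35.000]] (det J = -327.500).
Solving J·Δ = −F gives Δ = (0.901, -1.385).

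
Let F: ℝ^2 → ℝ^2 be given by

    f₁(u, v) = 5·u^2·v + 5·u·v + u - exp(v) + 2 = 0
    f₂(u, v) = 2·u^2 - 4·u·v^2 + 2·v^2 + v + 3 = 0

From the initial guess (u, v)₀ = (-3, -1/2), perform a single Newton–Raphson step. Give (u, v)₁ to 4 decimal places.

(-0.6306, -1.0233)

At (-3, -1/2): F = (-16.606531, 24.0000).
Jacobian J = [[10·u·v + 5·v + 1, 5·u^2 + 5·u - exp(v)], [4·u - 4·v^2, -8·u·v + 4·v + 1]].
At the point, J = [[13.5000, 29.393469], [-13.0000, -13.0000]] (det J = 206.615101).
Solving J·Δ = −F gives Δ = (2.3694, -0.5233).
Then the next iterate is (u, v)₁ = (-0.6306, -1.0233).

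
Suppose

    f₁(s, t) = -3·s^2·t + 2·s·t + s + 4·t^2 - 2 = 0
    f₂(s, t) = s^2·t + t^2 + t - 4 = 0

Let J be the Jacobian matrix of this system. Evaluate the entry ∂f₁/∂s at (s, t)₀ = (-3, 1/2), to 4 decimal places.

11.0000

∂f₁/∂s = -6·s·t + 2·t + 1.
At (-3, 1/2) this is 11.0000.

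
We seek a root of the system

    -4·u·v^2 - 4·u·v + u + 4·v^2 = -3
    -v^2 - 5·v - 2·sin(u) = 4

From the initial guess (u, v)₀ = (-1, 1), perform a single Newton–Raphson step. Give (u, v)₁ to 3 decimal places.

(-1.968, -0.039)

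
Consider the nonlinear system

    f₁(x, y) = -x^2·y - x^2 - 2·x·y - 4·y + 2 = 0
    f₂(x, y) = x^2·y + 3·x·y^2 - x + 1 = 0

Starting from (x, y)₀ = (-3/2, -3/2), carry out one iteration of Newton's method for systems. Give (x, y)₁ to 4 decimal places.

At (-3/2, -3/2): F = (4.6250, -11.0000).
Jacobian J = [[-2·x·y - 2·x - 2·y, -x^2 - 2·x - 4], [2·x·y + 3·y^2 - 1, x^2 + 6·x·y]].
At the point, J = [[1.5000, -3.2500], [10.2500, 15.7500]] (det J = 56.9375).
Solving J·Δ = −F gives Δ = (-0.6515, 1.1224).
Then the next iterate is (x, y)₁ = (-2.1515, -0.3776).

(-2.1515, -0.3776)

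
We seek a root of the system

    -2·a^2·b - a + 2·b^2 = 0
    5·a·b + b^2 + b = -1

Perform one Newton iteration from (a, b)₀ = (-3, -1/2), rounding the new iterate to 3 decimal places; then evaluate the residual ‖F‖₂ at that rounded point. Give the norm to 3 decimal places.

At (-3, -1/2): F = (12.500, 8.250).
Jacobian J = [[-4·a·b - 1, -2·a^2 + 4·b], [5·b, 5·a + 2·b + 1]].
At the point, J = [[-7.000, -20.000], [-2.500, -15.000]] (det J = 55.000).
Solving J·Δ = −F gives Δ = (0.409, 0.482).
Then the next iterate is (a, b)₁ = (-2.591, -0.018).
Re-evaluating at (-2.591, -0.018): F = (2.83333, 1.21551), so ‖F‖₂ = 3.083.

3.083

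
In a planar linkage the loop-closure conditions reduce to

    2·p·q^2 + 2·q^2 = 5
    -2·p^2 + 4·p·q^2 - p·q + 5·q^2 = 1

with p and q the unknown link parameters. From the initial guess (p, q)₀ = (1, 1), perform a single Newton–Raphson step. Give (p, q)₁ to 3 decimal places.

(2.357, 0.786)

At (1, 1): F = (-1.000, 5.000).
Jacobian J = [[2·q^2, 4·p·q + 4·q], [-4·p + 4·q^2 - q, 8·p·q - p + 10·q]].
At the point, J = [[2.000, 8.000], [-1.000, 17.000]] (det J = 42.000).
Solving J·Δ = −F gives Δ = (1.357, -0.214).
Then the next iterate is (p, q)₁ = (2.357, 0.786).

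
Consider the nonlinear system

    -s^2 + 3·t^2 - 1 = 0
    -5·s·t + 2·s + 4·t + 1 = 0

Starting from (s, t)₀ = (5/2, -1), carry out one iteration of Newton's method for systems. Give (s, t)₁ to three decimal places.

(1.043, -0.494)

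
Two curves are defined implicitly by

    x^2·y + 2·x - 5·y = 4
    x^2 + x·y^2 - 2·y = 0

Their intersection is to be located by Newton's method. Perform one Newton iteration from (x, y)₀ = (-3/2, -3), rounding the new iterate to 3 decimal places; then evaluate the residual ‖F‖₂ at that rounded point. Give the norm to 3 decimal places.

0.960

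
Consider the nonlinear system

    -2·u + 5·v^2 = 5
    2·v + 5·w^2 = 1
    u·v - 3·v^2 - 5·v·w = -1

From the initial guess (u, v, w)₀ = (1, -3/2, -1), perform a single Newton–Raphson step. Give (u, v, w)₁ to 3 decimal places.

(-1.520, -0.881, -0.776)

At (1, -3/2, -1): F = (4.250, 1.000, -14.750).
Jacobian J = [[-2, 10·v, 0], [0, 2, 10·w], [v, u - 6·v - 5·w, -5·v]].
At the point, J = [[-2.000, -15.000, 0.000], [0.000, 2.000, -10.000], [-1.500, 15.000, 7.500]] (det J = -555.000).
Solving J·Δ = −F gives Δ = (-2.520, 0.619, 0.224).
Then the next iterate is (u, v, w)₁ = (-1.520, -0.881, -0.776).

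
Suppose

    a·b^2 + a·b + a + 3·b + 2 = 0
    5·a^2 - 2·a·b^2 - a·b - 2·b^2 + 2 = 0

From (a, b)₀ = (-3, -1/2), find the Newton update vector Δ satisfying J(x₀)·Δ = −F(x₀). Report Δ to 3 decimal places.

At (-3, -1/2): F = (-1.750, 46.500).
Jacobian J = [[b^2 + b + 1, 2·a·b + a + 3], [10·a - 2·b^2 - b, -4·a·b - a - 4·b]].
At the point, J = [[0.750, 3.000], [-30.000, -1.000]] (det J = 89.250).
Solving J·Δ = −F gives Δ = (1.543, 0.197).

(1.543, 0.197)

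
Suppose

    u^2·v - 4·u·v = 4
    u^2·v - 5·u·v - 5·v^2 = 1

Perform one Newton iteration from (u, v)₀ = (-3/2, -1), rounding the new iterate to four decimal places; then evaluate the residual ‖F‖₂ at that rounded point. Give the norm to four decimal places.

5.7184

At (-3/2, -1): F = (-12.2500, -15.7500).
Jacobian J = [[2·u·v - 4·v, u^2 - 4·u], [2·u·v - 5·v, u^2 - 5·u - 10·v]].
At the point, J = [[7.0000, 8.2500], [8.0000, 19.7500]] (det J = 72.2500).
Solving J·Δ = −F gives Δ = (1.5502, 0.1696).
Then the next iterate is (u, v)₁ = (0.0502, -0.8304).
Re-evaluating at (0.0502, -0.8304): F = (-3.835348, -4.241483), so ‖F‖₂ = 5.7184.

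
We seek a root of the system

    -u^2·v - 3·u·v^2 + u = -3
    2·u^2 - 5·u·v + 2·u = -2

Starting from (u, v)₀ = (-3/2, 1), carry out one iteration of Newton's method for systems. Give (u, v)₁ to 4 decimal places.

(-0.8242, 0.3443)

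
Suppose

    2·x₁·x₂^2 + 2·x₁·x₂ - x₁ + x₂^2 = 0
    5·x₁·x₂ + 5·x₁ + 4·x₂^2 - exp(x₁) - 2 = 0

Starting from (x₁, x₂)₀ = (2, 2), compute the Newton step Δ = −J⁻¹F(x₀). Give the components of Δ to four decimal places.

(1.9612, -1.9822)

At (2, 2): F = (26.0000, 36.610944).
Jacobian J = [[2·x₂^2 + 2·x₂ - 1, 4·x₁·x₂ + 2·x₁ + 2·x₂], [5·x₂ - exp(x₁) + 5, 5·x₁ + 8·x₂]].
At the point, J = [[11.0000, 24.0000], [7.610944, 26.0000]] (det J = 103.337346).
Solving J·Δ = −F gives Δ = (1.9612, -1.9822).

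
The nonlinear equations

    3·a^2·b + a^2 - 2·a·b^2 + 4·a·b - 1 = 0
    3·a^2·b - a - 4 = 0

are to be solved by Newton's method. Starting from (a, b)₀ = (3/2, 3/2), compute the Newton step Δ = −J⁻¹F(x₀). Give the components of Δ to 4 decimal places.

(-1.0000, 1.1667)

At (3/2, 3/2): F = (13.6250, 4.6250).
Jacobian J = [[6·a·b + 2·a - 2·b^2 + 4·b, 3·a^2 - 4·a·b + 4·a], [6·a·b - 1, 3·a^2]].
At the point, J = [[18.0000, 3.7500], [12.5000, 6.7500]] (det J = 74.6250).
Solving J·Δ = −F gives Δ = (-1.0000, 1.1667).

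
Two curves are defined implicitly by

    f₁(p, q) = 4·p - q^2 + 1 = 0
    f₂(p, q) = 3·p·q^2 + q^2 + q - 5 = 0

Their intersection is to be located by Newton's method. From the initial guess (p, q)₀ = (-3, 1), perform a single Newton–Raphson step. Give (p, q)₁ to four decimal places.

At (-3, 1): F = (-12.0000, -12.0000).
Jacobian J = [[4, -2·q], [3·q^2, 6·p·q + 2·q + 1]].
At the point, J = [[4.0000, -2.0000], [3.0000, -15.0000]] (det J = -54.0000).
Solving J·Δ = −F gives Δ = (2.8889, -0.2222).
Then the next iterate is (p, q)₁ = (-0.1111, 0.7778).

(-0.1111, 0.7778)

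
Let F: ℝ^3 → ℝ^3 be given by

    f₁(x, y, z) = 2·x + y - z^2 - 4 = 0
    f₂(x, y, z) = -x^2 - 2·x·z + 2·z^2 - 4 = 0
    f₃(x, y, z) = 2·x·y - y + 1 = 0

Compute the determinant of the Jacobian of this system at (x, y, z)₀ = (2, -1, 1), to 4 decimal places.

J = [[2, 1, -2·z], [-2·x - 2·z, 0, -2·x + 4·z], [2·y, 2·x - 1, 0]].
At the point, J = [[2.0000, 1.0000, -2.0000], [-6.0000, 0.0000, 0.0000], [-2.0000, 3.0000, 0.0000]].
det J = 36.0000.

36.0000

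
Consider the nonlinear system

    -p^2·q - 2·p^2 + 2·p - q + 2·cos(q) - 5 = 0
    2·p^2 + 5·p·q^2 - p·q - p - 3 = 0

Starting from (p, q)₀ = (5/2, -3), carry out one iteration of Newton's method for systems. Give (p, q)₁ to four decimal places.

(4.7119, 0.2656)

At (5/2, -3): F = (7.270015, 127.0000).
Jacobian J = [[-2·p·q - 4·p + 2, -p^2 - 2·sin(q) - 1], [4·p + 5·q^2 - q - 1, 10·p·q - p]].
At the point, J = [[7.0000, -6.967760], [57.0000, -77.5000]] (det J = -145.337681).
Solving J·Δ = −F gives Δ = (2.2119, 3.2656).
Then the next iterate is (p, q)₁ = (4.7119, 0.2656).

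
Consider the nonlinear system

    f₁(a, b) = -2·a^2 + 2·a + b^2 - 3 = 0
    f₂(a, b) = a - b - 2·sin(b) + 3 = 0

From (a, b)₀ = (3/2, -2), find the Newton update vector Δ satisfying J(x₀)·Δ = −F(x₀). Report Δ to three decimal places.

(-7.142, 7.017)

At (3/2, -2): F = (-0.500, 8.31859).
Jacobian J = [[-4·a + 2, 2·b], [1, -2·cos(b) - 1]].
At the point, J = [[-4.000, -4.000], [1.000, -0.16771]] (det J = 4.67083).
Solving J·Δ = −F gives Δ = (-7.142, 7.017).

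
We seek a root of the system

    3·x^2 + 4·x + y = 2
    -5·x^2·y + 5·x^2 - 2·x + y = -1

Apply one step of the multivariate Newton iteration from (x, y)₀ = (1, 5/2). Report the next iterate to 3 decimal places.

(-0.043, 5.435)

At (1, 5/2): F = (7.500, -6.000).
Jacobian J = [[6·x + 4, 1], [-10·x·y + 10·x - 2, -5·x^2 + 1]].
At the point, J = [[10.000, 1.000], [-17.000, -4.000]] (det J = -23.000).
Solving J·Δ = −F gives Δ = (-1.043, 2.935).
Then the next iterate is (x, y)₁ = (-0.043, 5.435).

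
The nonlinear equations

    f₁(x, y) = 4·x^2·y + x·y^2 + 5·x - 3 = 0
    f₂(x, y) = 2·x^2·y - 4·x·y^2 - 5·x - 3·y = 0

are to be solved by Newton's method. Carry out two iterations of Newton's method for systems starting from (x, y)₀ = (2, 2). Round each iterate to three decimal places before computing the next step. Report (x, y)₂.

(1.484, -0.267)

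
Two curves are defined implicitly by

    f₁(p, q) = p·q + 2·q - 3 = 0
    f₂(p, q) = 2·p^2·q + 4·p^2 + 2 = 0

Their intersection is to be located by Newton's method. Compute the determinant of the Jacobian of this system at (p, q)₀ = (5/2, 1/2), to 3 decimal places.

-106.250

J = [[q, p + 2], [4·p·q + 8·p, 2·p^2]].
At the point, J = [[0.500, 4.500], [25.000, 12.500]].
det J = -106.250.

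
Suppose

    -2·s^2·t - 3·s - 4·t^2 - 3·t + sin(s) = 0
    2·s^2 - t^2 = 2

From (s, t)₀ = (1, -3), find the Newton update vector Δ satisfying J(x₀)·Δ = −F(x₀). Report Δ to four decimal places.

(1.7085, 0.3610)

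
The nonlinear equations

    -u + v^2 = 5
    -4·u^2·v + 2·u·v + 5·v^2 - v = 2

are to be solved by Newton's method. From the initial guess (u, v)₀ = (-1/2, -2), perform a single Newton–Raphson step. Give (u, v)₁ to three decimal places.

(3.800, -3.200)

At (-1/2, -2): F = (-0.500, 24.000).
Jacobian J = [[-1, 2·v], [-8·u·v + 2·v, -4·u^2 + 2·u + 10·v - 1]].
At the point, J = [[-1.000, -4.000], [-12.000, -23.000]] (det J = -25.000).
Solving J·Δ = −F gives Δ = (4.300, -1.200).
Then the next iterate is (u, v)₁ = (3.800, -3.200).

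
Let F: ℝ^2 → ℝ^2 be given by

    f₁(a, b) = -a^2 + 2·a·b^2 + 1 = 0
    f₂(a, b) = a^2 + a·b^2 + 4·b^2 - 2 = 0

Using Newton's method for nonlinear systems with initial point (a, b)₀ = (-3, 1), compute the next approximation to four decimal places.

At (-3, 1): F = (-14.0000, 8.0000).
Jacobian J = [[-2·a + 2·b^2, 4·a·b], [2·a + b^2, 2·a·b + 8·b]].
At the point, J = [[8.0000, -12.0000], [-5.0000, 2.0000]] (det J = -44.0000).
Solving J·Δ = −F gives Δ = (1.5455, -0.1364).
Then the next iterate is (a, b)₁ = (-1.4545, 0.8636).

(-1.4545, 0.8636)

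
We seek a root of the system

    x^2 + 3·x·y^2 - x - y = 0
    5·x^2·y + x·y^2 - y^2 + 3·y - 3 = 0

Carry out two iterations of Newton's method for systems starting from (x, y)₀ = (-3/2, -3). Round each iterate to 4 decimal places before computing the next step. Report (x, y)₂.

At (-3/2, -3): F = (-33.7500, -68.2500).
Jacobian J = [[2·x + 3·y^2 - 1, 6·x·y - 1], [10·x·y + y^2, 5·x^2 + 2·x·y - 2·y + 3]].
At the point, J = [[23.0000, 26.0000], [54.0000, 29.2500]] (det J = -731.2500).
Solving J·Δ = −F gives Δ = (1.0767, 0.3456).
Then the next iterate is (x, y)₁ = (-0.4233, -2.6544).
Round to (-0.4233, -2.6544) and repeat: F = (-5.690629, -23.369658), J = [[19.290918, 5.741645], [18.281915, 11.451929]].
Δ = (-0.5952, 2.9908), so (x, y)₂ = (-1.0185, 0.3364).

(-1.0185, 0.3364)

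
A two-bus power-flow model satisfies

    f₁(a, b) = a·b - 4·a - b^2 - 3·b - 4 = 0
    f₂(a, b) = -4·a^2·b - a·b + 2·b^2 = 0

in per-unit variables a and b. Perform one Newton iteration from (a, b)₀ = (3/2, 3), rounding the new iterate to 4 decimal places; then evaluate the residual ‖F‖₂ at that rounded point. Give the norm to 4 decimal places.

8.0172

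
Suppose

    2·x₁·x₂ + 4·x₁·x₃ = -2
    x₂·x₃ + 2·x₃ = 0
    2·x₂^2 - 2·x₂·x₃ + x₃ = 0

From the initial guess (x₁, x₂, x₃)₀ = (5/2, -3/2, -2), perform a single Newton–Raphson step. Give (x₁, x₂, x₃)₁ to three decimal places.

At (5/2, -3/2, -2): F = (-25.500, -1.000, -3.500).
Jacobian J = [[2·x₂ + 4·x₃, 2·x₁, 4·x₁], [0, x₃, x₂ + 2], [0, 4·x₂ - 2·x₃, -2·x₂ + 1]].
At the point, J = [[-11.000, 5.000, 10.000], [0.000, -2.000, 0.500], [0.000, -2.000, 4.000]] (det J = 77.000).
Solving J·Δ = −F gives Δ = (-1.815, -0.321, 0.714).
Then the next iterate is (x₁, x₂, x₃)₁ = (0.685, -1.821, -1.286).

(0.685, -1.821, -1.286)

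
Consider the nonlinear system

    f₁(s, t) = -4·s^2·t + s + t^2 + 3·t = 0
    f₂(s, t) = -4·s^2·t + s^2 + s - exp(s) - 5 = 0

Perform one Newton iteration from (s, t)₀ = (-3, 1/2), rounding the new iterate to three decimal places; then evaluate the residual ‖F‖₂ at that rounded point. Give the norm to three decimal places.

7.234

At (-3, 1/2): F = (-19.250, -17.04979).
Jacobian J = [[-8·s·t + 1, -4·s^2 + 2·t + 3], [-8·s·t + 2·s - exp(s) + 1, -4·s^2]].
At the point, J = [[13.000, -32.000], [6.95021, -36.000]] (det J = -245.59319).
Solving J·Δ = −F gives Δ = (0.600, -0.358).
Then the next iterate is (s, t)₁ = (-2.400, 0.142).
Re-evaluating at (-2.400, 0.142): F = (-5.22552, -5.00240), so ‖F‖₂ = 7.234.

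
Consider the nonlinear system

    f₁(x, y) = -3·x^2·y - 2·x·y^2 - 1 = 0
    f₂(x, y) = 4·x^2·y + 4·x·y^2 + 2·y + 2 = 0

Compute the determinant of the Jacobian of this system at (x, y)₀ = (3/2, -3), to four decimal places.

-225.0000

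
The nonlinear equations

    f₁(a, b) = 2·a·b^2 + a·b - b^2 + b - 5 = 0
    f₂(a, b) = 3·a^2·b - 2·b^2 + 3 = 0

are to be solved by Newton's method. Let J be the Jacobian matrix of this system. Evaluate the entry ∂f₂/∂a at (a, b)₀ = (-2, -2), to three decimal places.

∂f₂/∂a = 6·a·b.
At (-2, -2) this is 24.000.

24.000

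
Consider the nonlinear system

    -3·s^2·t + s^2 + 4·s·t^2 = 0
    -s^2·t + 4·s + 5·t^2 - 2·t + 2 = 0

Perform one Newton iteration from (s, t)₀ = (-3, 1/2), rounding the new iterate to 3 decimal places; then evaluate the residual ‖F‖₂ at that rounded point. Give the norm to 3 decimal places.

At (-3, 1/2): F = (-7.500, -14.250).
Jacobian J = [[-6·s·t + 2·s + 4·t^2, -3·s^2 + 8·s·t], [-2·s·t + 4, -s^2 + 10·t - 2]].
At the point, J = [[4.000, -39.000], [7.000, -6.000]] (det J = 249.000).
Solving J·Δ = −F gives Δ = (2.051, 0.018).
Then the next iterate is (s, t)₁ = (-0.949, 0.518).
Re-evaluating at (-0.949, 0.518): F = (-1.51749, -1.95689), so ‖F‖₂ = 2.476.

2.476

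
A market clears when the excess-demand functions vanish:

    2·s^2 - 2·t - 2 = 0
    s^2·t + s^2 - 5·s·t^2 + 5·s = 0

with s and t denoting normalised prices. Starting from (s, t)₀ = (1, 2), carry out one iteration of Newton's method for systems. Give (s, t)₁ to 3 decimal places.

(1.553, 1.106)

At (1, 2): F = (-4.000, -12.000).
Jacobian J = [[4·s, -2], [2·s·t + 2·s - 5·t^2 + 5, s^2 - 10·s·t]].
At the point, J = [[4.000, -2.000], [-9.000, -19.000]] (det J = -94.000).
Solving J·Δ = −F gives Δ = (0.553, -0.894).
Then the next iterate is (s, t)₁ = (1.553, 1.106).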